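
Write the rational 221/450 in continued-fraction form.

[0; 2, 27, 1, 1, 1, 2]

Run the Euclidean algorithm on 221 and 450; the successive quotients are the partial quotients a_0, a_1, ... (each step inverts the fractional part left over by the previous one):
  221 = 0*450 + 221, so a_0 = 0.
  450 = 2*221 + 8, so a_1 = 2.
  221 = 27*8 + 5, so a_2 = 27.
  8 = 1*5 + 3, so a_3 = 1.
  5 = 1*3 + 2, so a_4 = 1.
  3 = 1*2 + 1, so a_5 = 1.
  2 = 2*1 + 0, so a_6 = 2.
The remainder reaches 0 after 7 divisions, so the expansion has 7 partial quotients, read off in order.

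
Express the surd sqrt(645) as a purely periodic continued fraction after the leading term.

[25; (2, 1, 1, 12, 10, 12, 1, 1, 2, 50)]

Write x_i = (sqrt(645) + m_i)/d_i with (m_0, d_0) = (0, 1). a_0 = floor(sqrt(645)) = 25, since 25^2 = 625 <= 645 < 676 = 26^2.
Iterate m_{i+1} = d_i*a_i - m_i, d_{i+1} = (645 - m_{i+1}^2)/d_i, a_{i+1} = floor((a_0 + m_{i+1})/d_{i+1}):
  m_1 = 1*25 - 0 = 25, d_1 = (645 - 25^2)/1 = 20/1 = 20, a_1 = floor((25 + 25)/20) = 2.
  m_2 = 20*2 - 25 = 15, d_2 = (645 - 15^2)/20 = 420/20 = 21, a_2 = floor((25 + 15)/21) = 1.
  m_3 = 21*1 - 15 = 6, d_3 = (645 - 6^2)/21 = 609/21 = 29, a_3 = floor((25 + 6)/29) = 1.
  m_4 = 29*1 - 6 = 23, d_4 = (645 - 23^2)/29 = 116/29 = 4, a_4 = floor((25 + 23)/4) = 12.
  m_5 = 4*12 - 23 = 25, d_5 = (645 - 25^2)/4 = 20/4 = 5, a_5 = floor((25 + 25)/5) = 10.
  m_6 = 5*10 - 25 = 25, d_6 = (645 - 25^2)/5 = 20/5 = 4, a_6 = floor((25 + 25)/4) = 12.
  m_7 = 4*12 - 25 = 23, d_7 = (645 - 23^2)/4 = 116/4 = 29, a_7 = floor((25 + 23)/29) = 1.
  m_8 = 29*1 - 23 = 6, d_8 = (645 - 6^2)/29 = 609/29 = 21, a_8 = floor((25 + 6)/21) = 1.
  m_9 = 21*1 - 6 = 15, d_9 = (645 - 15^2)/21 = 420/21 = 20, a_9 = floor((25 + 15)/20) = 2.
  m_10 = 20*2 - 15 = 25, d_10 = (645 - 25^2)/20 = 20/20 = 1, a_10 = floor((25 + 25)/1) = 50.
  m_11 = 1*50 - 25 = 25, d_11 = (645 - 25^2)/1 = 20/1 = 20: (m_11, d_11) = (m_1, d_1) = (25, 20), so from here the quotients repeat a_1, ..., a_10; the period length is 10.
Hence the expansion of sqrt(645) is a_0 = 25 followed by the repeating block 2, 1, 1, 12, 10, 12, 1, 1, 2, 50 (period 10).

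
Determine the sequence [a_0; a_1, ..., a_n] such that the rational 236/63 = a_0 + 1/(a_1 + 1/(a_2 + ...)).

Run the Euclidean algorithm on 236 and 63; the successive quotients are the partial quotients a_0, a_1, ... (each step inverts the fractional part left over by the previous one):
  236 = 3*63 + 47, so a_0 = 3.
  63 = 1*47 + 16, so a_1 = 1.
  47 = 2*16 + 15, so a_2 = 2.
  16 = 1*15 + 1, so a_3 = 1.
  15 = 15*1 + 0, so a_4 = 15.
The remainder reaches 0 after 5 divisions, so the expansion has 5 partial quotients, read off in order.

[3; 1, 2, 1, 15]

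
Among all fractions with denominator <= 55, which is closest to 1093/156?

7/1

Expand x = 1093/156 as a continued fraction with the Euclidean algorithm:
  1093 = 7*156 + 1, so a_0 = 7.
  156 = 156*1 + 0, so a_1 = 156.
so x = [7; 156].
Convergents (p_i = a_i*p_{i-1} + p_{i-2}, q_i = a_i*q_{i-1} + q_{i-2} with p_{-2}=0, p_{-1}=1, q_{-2}=1, q_{-1}=0), until the denominator exceeds 55:
  i=0: a_0=7, p_0 = 7*1 + 0 = 7, q_0 = 7*0 + 1 = 1.
  i=1: a_1=156, p_1 = 156*7 + 1 = 1093, q_1 = 156*1 + 0 = 156.
q_1 = 156 > 55, so the last convergent with denominator <= 55 is p_0/q_0 = 7/1.
The closest fraction with denominator <= 55 is either p_0/q_0 or the intermediate fraction (k*p_0 + p_{-1})/(k*q_0 + q_{-1}) with the largest k >= 1 whose denominator stays <= 55; these approach x as k grows, and every other convergent or intermediate fraction in range is farther away.
Largest k: floor((55 - q_{-1})/q_0) = floor((55 - 0)/1) = 55 (using the seeds p_{-1} = 1, q_{-1} = 0).
That gives (55*7 + 1)/(55*1 + 0) = 386/55.
Compare the errors: |x - 7/1| = |1093*1 - 7*156|/(156*1) = 1/156, and |x - 386/55| = |1093*55 - 386*156|/(156*55) = 101/8580.
Cross-multiplying, 1*8580 = 8580 < 15756 = 101*156, so 1/156 is smaller: the convergent 7/1 is closer to x than 386/55.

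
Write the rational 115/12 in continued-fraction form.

[9; 1, 1, 2, 2]

Run the Euclidean algorithm on 115 and 12; the successive quotients are the partial quotients a_0, a_1, ... (each step inverts the fractional part left over by the previous one):
  115 = 9*12 + 7, so a_0 = 9.
  12 = 1*7 + 5, so a_1 = 1.
  7 = 1*5 + 2, so a_2 = 1.
  5 = 2*2 + 1, so a_3 = 2.
  2 = 2*1 + 0, so a_4 = 2.
The remainder reaches 0 after 5 divisions, so the expansion has 5 partial quotients, read off in order.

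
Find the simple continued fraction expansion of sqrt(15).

Write x_i = (sqrt(15) + m_i)/d_i with (m_0, d_0) = (0, 1). a_0 = floor(sqrt(15)) = 3, since 3^2 = 9 <= 15 < 16 = 4^2.
Iterate m_{i+1} = d_i*a_i - m_i, d_{i+1} = (15 - m_{i+1}^2)/d_i, a_{i+1} = floor((a_0 + m_{i+1})/d_{i+1}):
  m_1 = 1*3 - 0 = 3, d_1 = (15 - 3^2)/1 = 6/1 = 6, a_1 = floor((3 + 3)/6) = 1.
  m_2 = 6*1 - 3 = 3, d_2 = (15 - 3^2)/6 = 6/6 = 1, a_2 = floor((3 + 3)/1) = 6.
  m_3 = 1*6 - 3 = 3, d_3 = (15 - 3^2)/1 = 6/1 = 6: (m_3, d_3) = (m_1, d_1) = (3, 6), so from here the quotients repeat a_1, a_2; the period length is 2.
Hence the expansion of sqrt(15) is a_0 = 3 followed by the repeating block 1, 6 (period 2).

[3; (1, 6)]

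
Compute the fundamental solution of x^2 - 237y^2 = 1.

First expand sqrt(237) as a continued fraction. With x_i = (sqrt(237) + m_i)/d_i and (m_0, d_0) = (0, 1): a_0 = floor(sqrt(237)) = 15, since 15^2 = 225 <= 237 < 256 = 16^2.
Iterate m_{i+1} = d_i*a_i - m_i, d_{i+1} = (237 - m_{i+1}^2)/d_i, a_{i+1} = floor((a_0 + m_{i+1})/d_{i+1}):
  m_1 = 1*15 - 0 = 15, d_1 = (237 - 15^2)/1 = 12/1 = 12, a_1 = floor((15 + 15)/12) = 2.
  m_2 = 12*2 - 15 = 9, d_2 = (237 - 9^2)/12 = 156/12 = 13, a_2 = floor((15 + 9)/13) = 1.
  m_3 = 13*1 - 9 = 4, d_3 = (237 - 4^2)/13 = 221/13 = 17, a_3 = floor((15 + 4)/17) = 1.
  m_4 = 17*1 - 4 = 13, d_4 = (237 - 13^2)/17 = 68/17 = 4, a_4 = floor((15 + 13)/4) = 7.
  m_5 = 4*7 - 13 = 15, d_5 = (237 - 15^2)/4 = 12/4 = 3, a_5 = floor((15 + 15)/3) = 10.
  m_6 = 3*10 - 15 = 15, d_6 = (237 - 15^2)/3 = 12/3 = 4, a_6 = floor((15 + 15)/4) = 7.
  m_7 = 4*7 - 15 = 13, d_7 = (237 - 13^2)/4 = 68/4 = 17, a_7 = floor((15 + 13)/17) = 1.
  m_8 = 17*1 - 13 = 4, d_8 = (237 - 4^2)/17 = 221/17 = 13, a_8 = floor((15 + 4)/13) = 1.
  m_9 = 13*1 - 4 = 9, d_9 = (237 - 9^2)/13 = 156/13 = 12, a_9 = floor((15 + 9)/12) = 2.
  m_10 = 12*2 - 9 = 15, d_10 = (237 - 15^2)/12 = 12/12 = 1, a_10 = floor((15 + 15)/1) = 30.
  m_11 = 1*30 - 15 = 15, d_11 = (237 - 15^2)/1 = 12/1 = 12: (m_11, d_11) = (m_1, d_1) = (15, 12), so from here the quotients repeat a_1, ..., a_10; the period length is 10.
So sqrt(237) = [15; (2, 1, 1, 7, 10, 7, 1, 1, 2, 30)] with period length k = 10.
k is even, so the fundamental solution of x^2 - 237y^2 = 1 is (p_{k-1}, q_{k-1}) = (p_9, q_9); compute convergents through index 9.
Convergents (p_i = a_i*p_{i-1} + p_{i-2}, q_i = a_i*q_{i-1} + q_{i-2} with p_{-2}=0, p_{-1}=1, q_{-2}=1, q_{-1}=0):
  i=0: a_0=15, p_0 = 15*1 + 0 = 15, q_0 = 15*0 + 1 = 1.
  i=1: a_1=2, p_1 = 2*15 + 1 = 31, q_1 = 2*1 + 0 = 2.
  i=2: a_2=1, p_2 = 1*31 + 15 = 46, q_2 = 1*2 + 1 = 3.
  i=3: a_3=1, p_3 = 1*46 + 31 = 77, q_3 = 1*3 + 2 = 5.
  i=4: a_4=7, p_4 = 7*77 + 46 = 585, q_4 = 7*5 + 3 = 38.
  i=5: a_5=10, p_5 = 10*585 + 77 = 5927, q_5 = 10*38 + 5 = 385.
  i=6: a_6=7, p_6 = 7*5927 + 585 = 42074, q_6 = 7*385 + 38 = 2733.
  i=7: a_7=1, p_7 = 1*42074 + 5927 = 48001, q_7 = 1*2733 + 385 = 3118.
  i=8: a_8=1, p_8 = 1*48001 + 42074 = 90075, q_8 = 1*3118 + 2733 = 5851.
  i=9: a_9=2, p_9 = 2*90075 + 48001 = 228151, q_9 = 2*5851 + 3118 = 14820.
Check: 228151^2 - 237*14820^2 = 52052878801 - 52052878800 = 1, so (x, y) = (228151, 14820) solves the equation, and by the theorem it is the least positive solution.

(x, y) = (228151, 14820)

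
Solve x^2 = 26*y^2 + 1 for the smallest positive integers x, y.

First expand sqrt(26) as a continued fraction. With x_i = (sqrt(26) + m_i)/d_i and (m_0, d_0) = (0, 1): a_0 = floor(sqrt(26)) = 5, since 5^2 = 25 <= 26 < 36 = 6^2.
Iterate m_{i+1} = d_i*a_i - m_i, d_{i+1} = (26 - m_{i+1}^2)/d_i, a_{i+1} = floor((a_0 + m_{i+1})/d_{i+1}):
  m_1 = 1*5 - 0 = 5, d_1 = (26 - 5^2)/1 = 1/1 = 1, a_1 = floor((5 + 5)/1) = 10.
  m_2 = 1*10 - 5 = 5, d_2 = (26 - 5^2)/1 = 1/1 = 1: (m_2, d_2) = (m_1, d_1) = (5, 1), so from here the quotient a_1 repeats; the period length is 1.
So sqrt(26) = [5; (10)] with period length k = 1.
k is odd, so (p_{k-1}, q_{k-1}) only solves x^2 - 26y^2 = -1 and the fundamental solution of x^2 - 26y^2 = 1 is (p_{2k-1}, q_{2k-1}) = (p_1, q_1); compute convergents through index 1, running through the period twice.
Convergents (p_i = a_i*p_{i-1} + p_{i-2}, q_i = a_i*q_{i-1} + q_{i-2} with p_{-2}=0, p_{-1}=1, q_{-2}=1, q_{-1}=0):
  i=0: a_0=5, p_0 = 5*1 + 0 = 5, q_0 = 5*0 + 1 = 1.
  i=1: a_1=10, p_1 = 10*5 + 1 = 51, q_1 = 10*1 + 0 = 10.
Indeed p_0^2 - 26*q_0^2 = 25 - 26 = -1, not +1.
Check: 51^2 - 26*10^2 = 2601 - 2600 = 1, so (x, y) = (51, 10) solves the equation, and by the theorem it is the least positive solution.

(x, y) = (51, 10)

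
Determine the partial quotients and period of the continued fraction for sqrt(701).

[26; (2, 10, 10, 2, 52)]

Write x_i = (sqrt(701) + m_i)/d_i with (m_0, d_0) = (0, 1). a_0 = floor(sqrt(701)) = 26, since 26^2 = 676 <= 701 < 729 = 27^2.
Iterate m_{i+1} = d_i*a_i - m_i, d_{i+1} = (701 - m_{i+1}^2)/d_i, a_{i+1} = floor((a_0 + m_{i+1})/d_{i+1}):
  m_1 = 1*26 - 0 = 26, d_1 = (701 - 26^2)/1 = 25/1 = 25, a_1 = floor((26 + 26)/25) = 2.
  m_2 = 25*2 - 26 = 24, d_2 = (701 - 24^2)/25 = 125/25 = 5, a_2 = floor((26 + 24)/5) = 10.
  m_3 = 5*10 - 24 = 26, d_3 = (701 - 26^2)/5 = 25/5 = 5, a_3 = floor((26 + 26)/5) = 10.
  m_4 = 5*10 - 26 = 24, d_4 = (701 - 24^2)/5 = 125/5 = 25, a_4 = floor((26 + 24)/25) = 2.
  m_5 = 25*2 - 24 = 26, d_5 = (701 - 26^2)/25 = 25/25 = 1, a_5 = floor((26 + 26)/1) = 52.
  m_6 = 1*52 - 26 = 26, d_6 = (701 - 26^2)/1 = 25/1 = 25: (m_6, d_6) = (m_1, d_1) = (26, 25), so from here the quotients repeat a_1, ..., a_5; the period length is 5.
Hence the expansion of sqrt(701) is a_0 = 26 followed by the repeating block 2, 10, 10, 2, 52 (period 5).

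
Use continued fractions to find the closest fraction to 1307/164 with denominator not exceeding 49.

263/33

Expand x = 1307/164 as a continued fraction with the Euclidean algorithm:
  1307 = 7*164 + 159, so a_0 = 7.
  164 = 1*159 + 5, so a_1 = 1.
  159 = 31*5 + 4, so a_2 = 31.
  5 = 1*4 + 1, so a_3 = 1.
  4 = 4*1 + 0, so a_4 = 4.
so x = [7; 1, 31, 1, 4].
Convergents (p_i = a_i*p_{i-1} + p_{i-2}, q_i = a_i*q_{i-1} + q_{i-2} with p_{-2}=0, p_{-1}=1, q_{-2}=1, q_{-1}=0), until the denominator exceeds 49:
  i=0: a_0=7, p_0 = 7*1 + 0 = 7, q_0 = 7*0 + 1 = 1.
  i=1: a_1=1, p_1 = 1*7 + 1 = 8, q_1 = 1*1 + 0 = 1.
  i=2: a_2=31, p_2 = 31*8 + 7 = 255, q_2 = 31*1 + 1 = 32.
  i=3: a_3=1, p_3 = 1*255 + 8 = 263, q_3 = 1*32 + 1 = 33.
  i=4: a_4=4, p_4 = 4*263 + 255 = 1307, q_4 = 4*33 + 32 = 164.
q_4 = 164 > 49, so the last convergent with denominator <= 49 is p_3/q_3 = 263/33.
The closest fraction with denominator <= 49 is either p_3/q_3 or the intermediate fraction (k*p_3 + p_2)/(k*q_3 + q_2) with the largest k >= 1 whose denominator stays <= 49; these approach x as k grows, and every other convergent or intermediate fraction in range is farther away.
Largest k: floor((49 - q_2)/q_3) = floor((49 - 32)/33) = 0.
Since k = 0, no intermediate fraction beyond p_3/q_3 has denominator <= 49, so the convergent 263/33 is the closest (its error is |1307*33 - 263*164|/(164*33) = 1/5412).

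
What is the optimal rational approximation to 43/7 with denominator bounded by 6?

37/6

Expand x = 43/7 as a continued fraction with the Euclidean algorithm:
  43 = 6*7 + 1, so a_0 = 6.
  7 = 7*1 + 0, so a_1 = 7.
so x = [6; 7].
Convergents (p_i = a_i*p_{i-1} + p_{i-2}, q_i = a_i*q_{i-1} + q_{i-2} with p_{-2}=0, p_{-1}=1, q_{-2}=1, q_{-1}=0), until the denominator exceeds 6:
  i=0: a_0=6, p_0 = 6*1 + 0 = 6, q_0 = 6*0 + 1 = 1.
  i=1: a_1=7, p_1 = 7*6 + 1 = 43, q_1 = 7*1 + 0 = 7.
q_1 = 7 > 6, so the last convergent with denominator <= 6 is p_0/q_0 = 6/1.
The closest fraction with denominator <= 6 is either p_0/q_0 or the intermediate fraction (k*p_0 + p_{-1})/(k*q_0 + q_{-1}) with the largest k >= 1 whose denominator stays <= 6; these approach x as k grows, and every other convergent or intermediate fraction in range is farther away.
Largest k: floor((6 - q_{-1})/q_0) = floor((6 - 0)/1) = 6 (using the seeds p_{-1} = 1, q_{-1} = 0).
That gives (6*6 + 1)/(6*1 + 0) = 37/6.
Compare the errors: |x - 6/1| = |43*1 - 6*7|/(7*1) = 1/7, and |x - 37/6| = |43*6 - 37*7|/(7*6) = 1/42.
Cross-multiplying, 1*7 = 7 < 42 = 1*42, so 1/42 is smaller: the intermediate fraction 37/6 is closer to x than 6/1.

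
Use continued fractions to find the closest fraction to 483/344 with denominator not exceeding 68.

Expand x = 483/344 as a continued fraction with the Euclidean algorithm:
  483 = 1*344 + 139, so a_0 = 1.
  344 = 2*139 + 66, so a_1 = 2.
  139 = 2*66 + 7, so a_2 = 2.
  66 = 9*7 + 3, so a_3 = 9.
  7 = 2*3 + 1, so a_4 = 2.
  3 = 3*1 + 0, so a_5 = 3.
so x = [1; 2, 2, 9, 2, 3].
Convergents (p_i = a_i*p_{i-1} + p_{i-2}, q_i = a_i*q_{i-1} + q_{i-2} with p_{-2}=0, p_{-1}=1, q_{-2}=1, q_{-1}=0), until the denominator exceeds 68:
  i=0: a_0=1, p_0 = 1*1 + 0 = 1, q_0 = 1*0 + 1 = 1.
  i=1: a_1=2, p_1 = 2*1 + 1 = 3, q_1 = 2*1 + 0 = 2.
  i=2: a_2=2, p_2 = 2*3 + 1 = 7, q_2 = 2*2 + 1 = 5.
  i=3: a_3=9, p_3 = 9*7 + 3 = 66, q_3 = 9*5 + 2 = 47.
  i=4: a_4=2, p_4 = 2*66 + 7 = 139, q_4 = 2*47 + 5 = 99.
q_4 = 99 > 68, so the last convergent with denominator <= 68 is p_3/q_3 = 66/47.
The closest fraction with denominator <= 68 is either p_3/q_3 or the intermediate fraction (k*p_3 + p_2)/(k*q_3 + q_2) with the largest k >= 1 whose denominator stays <= 68; these approach x as k grows, and every other convergent or intermediate fraction in range is farther away.
Largest k: floor((68 - q_2)/q_3) = floor((68 - 5)/47) = 1.
That gives (1*66 + 7)/(1*47 + 5) = 73/52.
Compare the errors: |x - 66/47| = |483*47 - 66*344|/(344*47) = 3/16168, and |x - 73/52| = |483*52 - 73*344|/(344*52) = 4/17888.
Cross-multiplying, 3*17888 = 53664 < 64672 = 4*16168, so 3/16168 is smaller: the convergent 66/47 is closer to x than 73/52.

66/47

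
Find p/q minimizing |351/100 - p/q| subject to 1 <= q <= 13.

Expand x = 351/100 as a continued fraction with the Euclidean algorithm:
  351 = 3*100 + 51, so a_0 = 3.
  100 = 1*51 + 49, so a_1 = 1.
  51 = 1*49 + 2, so a_2 = 1.
  49 = 24*2 + 1, so a_3 = 24.
  2 = 2*1 + 0, so a_4 = 2.
so x = [3; 1, 1, 24, 2].
Convergents (p_i = a_i*p_{i-1} + p_{i-2}, q_i = a_i*q_{i-1} + q_{i-2} with p_{-2}=0, p_{-1}=1, q_{-2}=1, q_{-1}=0), until the denominator exceeds 13:
  i=0: a_0=3, p_0 = 3*1 + 0 = 3, q_0 = 3*0 + 1 = 1.
  i=1: a_1=1, p_1 = 1*3 + 1 = 4, q_1 = 1*1 + 0 = 1.
  i=2: a_2=1, p_2 = 1*4 + 3 = 7, q_2 = 1*1 + 1 = 2.
  i=3: a_3=24, p_3 = 24*7 + 4 = 172, q_3 = 24*2 + 1 = 49.
q_3 = 49 > 13, so the last convergent with denominator <= 13 is p_2/q_2 = 7/2.
The closest fraction with denominator <= 13 is either p_2/q_2 or the intermediate fraction (k*p_2 + p_1)/(k*q_2 + q_1) with the largest k >= 1 whose denominator stays <= 13; these approach x as k grows, and every other convergent or intermediate fraction in range is farther away.
Largest k: floor((13 - q_1)/q_2) = floor((13 - 1)/2) = 6.
That gives (6*7 + 4)/(6*2 + 1) = 46/13.
Compare the errors: |x - 7/2| = |351*2 - 7*100|/(100*2) = 2/200, and |x - 46/13| = |351*13 - 46*100|/(100*13) = 37/1300.
Cross-multiplying, 2*1300 = 2600 < 7400 = 37*200, so 2/200 is smaller: the convergent 7/2 is closer to x than 46/13.

7/2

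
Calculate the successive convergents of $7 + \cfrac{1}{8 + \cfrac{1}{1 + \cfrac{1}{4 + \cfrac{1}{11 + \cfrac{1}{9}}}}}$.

7/1, 57/8, 64/9, 313/44, 3507/493, 31876/4481

Using the convergent recurrence p_i = a_i*p_{i-1} + p_{i-2}, q_i = a_i*q_{i-1} + q_{i-2} with p_{-2}=0, p_{-1}=1, q_{-2}=1, q_{-1}=0:
  i=0: a_0=7, p_0 = 7*1 + 0 = 7, q_0 = 7*0 + 1 = 1.
  i=1: a_1=8, p_1 = 8*7 + 1 = 57, q_1 = 8*1 + 0 = 8.
  i=2: a_2=1, p_2 = 1*57 + 7 = 64, q_2 = 1*8 + 1 = 9.
  i=3: a_3=4, p_3 = 4*64 + 57 = 313, q_3 = 4*9 + 8 = 44.
  i=4: a_4=11, p_4 = 11*313 + 64 = 3507, q_4 = 11*44 + 9 = 493.
  i=5: a_5=9, p_5 = 9*3507 + 313 = 31876, q_5 = 9*493 + 44 = 4481.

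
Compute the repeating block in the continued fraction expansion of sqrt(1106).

Write x_i = (sqrt(1106) + m_i)/d_i with (m_0, d_0) = (0, 1). a_0 = floor(sqrt(1106)) = 33, since 33^2 = 1089 <= 1106 < 1156 = 34^2.
Iterate m_{i+1} = d_i*a_i - m_i, d_{i+1} = (1106 - m_{i+1}^2)/d_i, a_{i+1} = floor((a_0 + m_{i+1})/d_{i+1}):
  m_1 = 1*33 - 0 = 33, d_1 = (1106 - 33^2)/1 = 17/1 = 17, a_1 = floor((33 + 33)/17) = 3.
  m_2 = 17*3 - 33 = 18, d_2 = (1106 - 18^2)/17 = 782/17 = 46, a_2 = floor((33 + 18)/46) = 1.
  m_3 = 46*1 - 18 = 28, d_3 = (1106 - 28^2)/46 = 322/46 = 7, a_3 = floor((33 + 28)/7) = 8.
  m_4 = 7*8 - 28 = 28, d_4 = (1106 - 28^2)/7 = 322/7 = 46, a_4 = floor((33 + 28)/46) = 1.
  m_5 = 46*1 - 28 = 18, d_5 = (1106 - 18^2)/46 = 782/46 = 17, a_5 = floor((33 + 18)/17) = 3.
  m_6 = 17*3 - 18 = 33, d_6 = (1106 - 33^2)/17 = 17/17 = 1, a_6 = floor((33 + 33)/1) = 66.
  m_7 = 1*66 - 33 = 33, d_7 = (1106 - 33^2)/1 = 17/1 = 17: (m_7, d_7) = (m_1, d_1) = (33, 17), so from here the quotients repeat a_1, ..., a_6; the period length is 6.
Hence the expansion of sqrt(1106) is a_0 = 33 followed by the repeating block 3, 1, 8, 1, 3, 66 (period 6).

[33; (3, 1, 8, 1, 3, 66)]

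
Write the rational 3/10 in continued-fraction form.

[0; 3, 3]

Run the Euclidean algorithm on 3 and 10; the successive quotients are the partial quotients a_0, a_1, ... (each step inverts the fractional part left over by the previous one):
  3 = 0*10 + 3, so a_0 = 0.
  10 = 3*3 + 1, so a_1 = 3.
  3 = 3*1 + 0, so a_2 = 3.
The remainder reaches 0 after 3 divisions, so the expansion has 3 partial quotients, read off in order.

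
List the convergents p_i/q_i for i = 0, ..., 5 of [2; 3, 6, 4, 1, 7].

Using the convergent recurrence p_i = a_i*p_{i-1} + p_{i-2}, q_i = a_i*q_{i-1} + q_{i-2} with p_{-2}=0, p_{-1}=1, q_{-2}=1, q_{-1}=0:
  i=0: a_0=2, p_0 = 2*1 + 0 = 2, q_0 = 2*0 + 1 = 1.
  i=1: a_1=3, p_1 = 3*2 + 1 = 7, q_1 = 3*1 + 0 = 3.
  i=2: a_2=6, p_2 = 6*7 + 2 = 44, q_2 = 6*3 + 1 = 19.
  i=3: a_3=4, p_3 = 4*44 + 7 = 183, q_3 = 4*19 + 3 = 79.
  i=4: a_4=1, p_4 = 1*183 + 44 = 227, q_4 = 1*79 + 19 = 98.
  i=5: a_5=7, p_5 = 7*227 + 183 = 1772, q_5 = 7*98 + 79 = 765.

2/1, 7/3, 44/19, 183/79, 227/98, 1772/765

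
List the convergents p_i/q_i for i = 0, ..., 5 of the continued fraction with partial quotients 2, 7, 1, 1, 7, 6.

2/1, 15/7, 17/8, 32/15, 241/113, 1478/693

Using the convergent recurrence p_i = a_i*p_{i-1} + p_{i-2}, q_i = a_i*q_{i-1} + q_{i-2} with p_{-2}=0, p_{-1}=1, q_{-2}=1, q_{-1}=0:
  i=0: a_0=2, p_0 = 2*1 + 0 = 2, q_0 = 2*0 + 1 = 1.
  i=1: a_1=7, p_1 = 7*2 + 1 = 15, q_1 = 7*1 + 0 = 7.
  i=2: a_2=1, p_2 = 1*15 + 2 = 17, q_2 = 1*7 + 1 = 8.
  i=3: a_3=1, p_3 = 1*17 + 15 = 32, q_3 = 1*8 + 7 = 15.
  i=4: a_4=7, p_4 = 7*32 + 17 = 241, q_4 = 7*15 + 8 = 113.
  i=5: a_5=6, p_5 = 6*241 + 32 = 1478, q_5 = 6*113 + 15 = 693.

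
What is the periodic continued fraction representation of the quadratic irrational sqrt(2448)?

[49; (2, 10, 2, 98)]

Write x_i = (sqrt(2448) + m_i)/d_i with (m_0, d_0) = (0, 1). a_0 = floor(sqrt(2448)) = 49, since 49^2 = 2401 <= 2448 < 2500 = 50^2.
Iterate m_{i+1} = d_i*a_i - m_i, d_{i+1} = (2448 - m_{i+1}^2)/d_i, a_{i+1} = floor((a_0 + m_{i+1})/d_{i+1}):
  m_1 = 1*49 - 0 = 49, d_1 = (2448 - 49^2)/1 = 47/1 = 47, a_1 = floor((49 + 49)/47) = 2.
  m_2 = 47*2 - 49 = 45, d_2 = (2448 - 45^2)/47 = 423/47 = 9, a_2 = floor((49 + 45)/9) = 10.
  m_3 = 9*10 - 45 = 45, d_3 = (2448 - 45^2)/9 = 423/9 = 47, a_3 = floor((49 + 45)/47) = 2.
  m_4 = 47*2 - 45 = 49, d_4 = (2448 - 49^2)/47 = 47/47 = 1, a_4 = floor((49 + 49)/1) = 98.
  m_5 = 1*98 - 49 = 49, d_5 = (2448 - 49^2)/1 = 47/1 = 47: (m_5, d_5) = (m_1, d_1) = (49, 47), so from here the quotients repeat a_1, ..., a_4; the period length is 4.
Hence the expansion of sqrt(2448) is a_0 = 49 followed by the repeating block 2, 10, 2, 98 (period 4).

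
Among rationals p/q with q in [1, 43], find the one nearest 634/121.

131/25

Expand x = 634/121 as a continued fraction with the Euclidean algorithm:
  634 = 5*121 + 29, so a_0 = 5.
  121 = 4*29 + 5, so a_1 = 4.
  29 = 5*5 + 4, so a_2 = 5.
  5 = 1*4 + 1, so a_3 = 1.
  4 = 4*1 + 0, so a_4 = 4.
so x = [5; 4, 5, 1, 4].
Convergents (p_i = a_i*p_{i-1} + p_{i-2}, q_i = a_i*q_{i-1} + q_{i-2} with p_{-2}=0, p_{-1}=1, q_{-2}=1, q_{-1}=0), until the denominator exceeds 43:
  i=0: a_0=5, p_0 = 5*1 + 0 = 5, q_0 = 5*0 + 1 = 1.
  i=1: a_1=4, p_1 = 4*5 + 1 = 21, q_1 = 4*1 + 0 = 4.
  i=2: a_2=5, p_2 = 5*21 + 5 = 110, q_2 = 5*4 + 1 = 21.
  i=3: a_3=1, p_3 = 1*110 + 21 = 131, q_3 = 1*21 + 4 = 25.
  i=4: a_4=4, p_4 = 4*131 + 110 = 634, q_4 = 4*25 + 21 = 121.
q_4 = 121 > 43, so the last convergent with denominator <= 43 is p_3/q_3 = 131/25.
The closest fraction with denominator <= 43 is either p_3/q_3 or the intermediate fraction (k*p_3 + p_2)/(k*q_3 + q_2) with the largest k >= 1 whose denominator stays <= 43; these approach x as k grows, and every other convergent or intermediate fraction in range is farther away.
Largest k: floor((43 - q_2)/q_3) = floor((43 - 21)/25) = 0.
Since k = 0, no intermediate fraction beyond p_3/q_3 has denominator <= 43, so the convergent 131/25 is the closest (its error is |634*25 - 131*121|/(121*25) = 1/3025).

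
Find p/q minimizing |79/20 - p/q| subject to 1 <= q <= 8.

Expand x = 79/20 as a continued fraction with the Euclidean algorithm:
  79 = 3*20 + 19, so a_0 = 3.
  20 = 1*19 + 1, so a_1 = 1.
  19 = 19*1 + 0, so a_2 = 19.
so x = [3; 1, 19].
Convergents (p_i = a_i*p_{i-1} + p_{i-2}, q_i = a_i*q_{i-1} + q_{i-2} with p_{-2}=0, p_{-1}=1, q_{-2}=1, q_{-1}=0), until the denominator exceeds 8:
  i=0: a_0=3, p_0 = 3*1 + 0 = 3, q_0 = 3*0 + 1 = 1.
  i=1: a_1=1, p_1 = 1*3 + 1 = 4, q_1 = 1*1 + 0 = 1.
  i=2: a_2=19, p_2 = 19*4 + 3 = 79, q_2 = 19*1 + 1 = 20.
q_2 = 20 > 8, so the last convergent with denominator <= 8 is p_1/q_1 = 4/1.
The closest fraction with denominator <= 8 is either p_1/q_1 or the intermediate fraction (k*p_1 + p_0)/(k*q_1 + q_0) with the largest k >= 1 whose denominator stays <= 8; these approach x as k grows, and every other convergent or intermediate fraction in range is farther away.
Largest k: floor((8 - q_0)/q_1) = floor((8 - 1)/1) = 7.
That gives (7*4 + 3)/(7*1 + 1) = 31/8.
Compare the errors: |x - 4/1| = |79*1 - 4*20|/(20*1) = 1/20, and |x - 31/8| = |79*8 - 31*20|/(20*8) = 12/160.
Cross-multiplying, 1*160 = 160 < 240 = 12*20, so 1/20 is smaller: the convergent 4/1 is closer to x than 31/8.

4/1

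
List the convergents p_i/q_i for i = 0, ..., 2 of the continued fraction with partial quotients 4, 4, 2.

4/1, 17/4, 38/9

Using the convergent recurrence p_i = a_i*p_{i-1} + p_{i-2}, q_i = a_i*q_{i-1} + q_{i-2} with p_{-2}=0, p_{-1}=1, q_{-2}=1, q_{-1}=0:
  i=0: a_0=4, p_0 = 4*1 + 0 = 4, q_0 = 4*0 + 1 = 1.
  i=1: a_1=4, p_1 = 4*4 + 1 = 17, q_1 = 4*1 + 0 = 4.
  i=2: a_2=2, p_2 = 2*17 + 4 = 38, q_2 = 2*4 + 1 = 9.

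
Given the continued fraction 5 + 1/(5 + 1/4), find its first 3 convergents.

Using the convergent recurrence p_i = a_i*p_{i-1} + p_{i-2}, q_i = a_i*q_{i-1} + q_{i-2} with p_{-2}=0, p_{-1}=1, q_{-2}=1, q_{-1}=0:
  i=0: a_0=5, p_0 = 5*1 + 0 = 5, q_0 = 5*0 + 1 = 1.
  i=1: a_1=5, p_1 = 5*5 + 1 = 26, q_1 = 5*1 + 0 = 5.
  i=2: a_2=4, p_2 = 4*26 + 5 = 109, q_2 = 4*5 + 1 = 21.

5/1, 26/5, 109/21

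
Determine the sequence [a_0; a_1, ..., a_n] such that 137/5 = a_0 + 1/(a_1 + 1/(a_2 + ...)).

Run the Euclidean algorithm on 137 and 5; the successive quotients are the partial quotients a_0, a_1, ... (each step inverts the fractional part left over by the previous one):
  137 = 27*5 + 2, so a_0 = 27.
  5 = 2*2 + 1, so a_1 = 2.
  2 = 2*1 + 0, so a_2 = 2.
The remainder reaches 0 after 3 divisions, so the expansion has 3 partial quotients, read off in order.

[27; 2, 2]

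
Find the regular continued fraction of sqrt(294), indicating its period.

Write x_i = (sqrt(294) + m_i)/d_i with (m_0, d_0) = (0, 1). a_0 = floor(sqrt(294)) = 17, since 17^2 = 289 <= 294 < 324 = 18^2.
Iterate m_{i+1} = d_i*a_i - m_i, d_{i+1} = (294 - m_{i+1}^2)/d_i, a_{i+1} = floor((a_0 + m_{i+1})/d_{i+1}):
  m_1 = 1*17 - 0 = 17, d_1 = (294 - 17^2)/1 = 5/1 = 5, a_1 = floor((17 + 17)/5) = 6.
  m_2 = 5*6 - 17 = 13, d_2 = (294 - 13^2)/5 = 125/5 = 25, a_2 = floor((17 + 13)/25) = 1.
  m_3 = 25*1 - 13 = 12, d_3 = (294 - 12^2)/25 = 150/25 = 6, a_3 = floor((17 + 12)/6) = 4.
  m_4 = 6*4 - 12 = 12, d_4 = (294 - 12^2)/6 = 150/6 = 25, a_4 = floor((17 + 12)/25) = 1.
  m_5 = 25*1 - 12 = 13, d_5 = (294 - 13^2)/25 = 125/25 = 5, a_5 = floor((17 + 13)/5) = 6.
  m_6 = 5*6 - 13 = 17, d_6 = (294 - 17^2)/5 = 5/5 = 1, a_6 = floor((17 + 17)/1) = 34.
  m_7 = 1*34 - 17 = 17, d_7 = (294 - 17^2)/1 = 5/1 = 5: (m_7, d_7) = (m_1, d_1) = (17, 5), so from here the quotients repeat a_1, ..., a_6; the period length is 6.
Hence the expansion of sqrt(294) is a_0 = 17 followed by the repeating block 6, 1, 4, 1, 6, 34 (period 6).

[17; (6, 1, 4, 1, 6, 34)]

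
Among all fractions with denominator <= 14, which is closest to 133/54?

32/13

Expand x = 133/54 as a continued fraction with the Euclidean algorithm:
  133 = 2*54 + 25, so a_0 = 2.
  54 = 2*25 + 4, so a_1 = 2.
  25 = 6*4 + 1, so a_2 = 6.
  4 = 4*1 + 0, so a_3 = 4.
so x = [2; 2, 6, 4].
Convergents (p_i = a_i*p_{i-1} + p_{i-2}, q_i = a_i*q_{i-1} + q_{i-2} with p_{-2}=0, p_{-1}=1, q_{-2}=1, q_{-1}=0), until the denominator exceeds 14:
  i=0: a_0=2, p_0 = 2*1 + 0 = 2, q_0 = 2*0 + 1 = 1.
  i=1: a_1=2, p_1 = 2*2 + 1 = 5, q_1 = 2*1 + 0 = 2.
  i=2: a_2=6, p_2 = 6*5 + 2 = 32, q_2 = 6*2 + 1 = 13.
  i=3: a_3=4, p_3 = 4*32 + 5 = 133, q_3 = 4*13 + 2 = 54.
q_3 = 54 > 14, so the last convergent with denominator <= 14 is p_2/q_2 = 32/13.
The closest fraction with denominator <= 14 is either p_2/q_2 or the intermediate fraction (k*p_2 + p_1)/(k*q_2 + q_1) with the largest k >= 1 whose denominator stays <= 14; these approach x as k grows, and every other convergent or intermediate fraction in range is farther away.
Largest k: floor((14 - q_1)/q_2) = floor((14 - 2)/13) = 0.
Since k = 0, no intermediate fraction beyond p_2/q_2 has denominator <= 14, so the convergent 32/13 is the closest (its error is |133*13 - 32*54|/(54*13) = 1/702).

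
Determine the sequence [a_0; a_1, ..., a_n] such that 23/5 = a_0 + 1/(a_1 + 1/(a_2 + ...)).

Run the Euclidean algorithm on 23 and 5; the successive quotients are the partial quotients a_0, a_1, ... (each step inverts the fractional part left over by the previous one):
  23 = 4*5 + 3, so a_0 = 4.
  5 = 1*3 + 2, so a_1 = 1.
  3 = 1*2 + 1, so a_2 = 1.
  2 = 2*1 + 0, so a_3 = 2.
The remainder reaches 0 after 4 divisions, so the expansion has 4 partial quotients, read off in order.

[4; 1, 1, 2]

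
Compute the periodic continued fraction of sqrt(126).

[11; (4, 2, 4, 22)]

Write x_i = (sqrt(126) + m_i)/d_i with (m_0, d_0) = (0, 1). a_0 = floor(sqrt(126)) = 11, since 11^2 = 121 <= 126 < 144 = 12^2.
Iterate m_{i+1} = d_i*a_i - m_i, d_{i+1} = (126 - m_{i+1}^2)/d_i, a_{i+1} = floor((a_0 + m_{i+1})/d_{i+1}):
  m_1 = 1*11 - 0 = 11, d_1 = (126 - 11^2)/1 = 5/1 = 5, a_1 = floor((11 + 11)/5) = 4.
  m_2 = 5*4 - 11 = 9, d_2 = (126 - 9^2)/5 = 45/5 = 9, a_2 = floor((11 + 9)/9) = 2.
  m_3 = 9*2 - 9 = 9, d_3 = (126 - 9^2)/9 = 45/9 = 5, a_3 = floor((11 + 9)/5) = 4.
  m_4 = 5*4 - 9 = 11, d_4 = (126 - 11^2)/5 = 5/5 = 1, a_4 = floor((11 + 11)/1) = 22.
  m_5 = 1*22 - 11 = 11, d_5 = (126 - 11^2)/1 = 5/1 = 5: (m_5, d_5) = (m_1, d_1) = (11, 5), so from here the quotients repeat a_1, ..., a_4; the period length is 4.
Hence the expansion of sqrt(126) is a_0 = 11 followed by the repeating block 4, 2, 4, 22 (period 4).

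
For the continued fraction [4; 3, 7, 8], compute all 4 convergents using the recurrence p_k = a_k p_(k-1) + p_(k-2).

4/1, 13/3, 95/22, 773/179

Using the convergent recurrence p_i = a_i*p_{i-1} + p_{i-2}, q_i = a_i*q_{i-1} + q_{i-2} with p_{-2}=0, p_{-1}=1, q_{-2}=1, q_{-1}=0:
  i=0: a_0=4, p_0 = 4*1 + 0 = 4, q_0 = 4*0 + 1 = 1.
  i=1: a_1=3, p_1 = 3*4 + 1 = 13, q_1 = 3*1 + 0 = 3.
  i=2: a_2=7, p_2 = 7*13 + 4 = 95, q_2 = 7*3 + 1 = 22.
  i=3: a_3=8, p_3 = 8*95 + 13 = 773, q_3 = 8*22 + 3 = 179.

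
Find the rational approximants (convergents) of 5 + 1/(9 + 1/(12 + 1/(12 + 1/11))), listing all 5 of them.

5/1, 46/9, 557/109, 6730/1317, 74587/14596

Using the convergent recurrence p_i = a_i*p_{i-1} + p_{i-2}, q_i = a_i*q_{i-1} + q_{i-2} with p_{-2}=0, p_{-1}=1, q_{-2}=1, q_{-1}=0:
  i=0: a_0=5, p_0 = 5*1 + 0 = 5, q_0 = 5*0 + 1 = 1.
  i=1: a_1=9, p_1 = 9*5 + 1 = 46, q_1 = 9*1 + 0 = 9.
  i=2: a_2=12, p_2 = 12*46 + 5 = 557, q_2 = 12*9 + 1 = 109.
  i=3: a_3=12, p_3 = 12*557 + 46 = 6730, q_3 = 12*109 + 9 = 1317.
  i=4: a_4=11, p_4 = 11*6730 + 557 = 74587, q_4 = 11*1317 + 109 = 14596.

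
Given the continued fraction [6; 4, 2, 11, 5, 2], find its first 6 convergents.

6/1, 25/4, 56/9, 641/103, 3261/524, 7163/1151

Using the convergent recurrence p_i = a_i*p_{i-1} + p_{i-2}, q_i = a_i*q_{i-1} + q_{i-2} with p_{-2}=0, p_{-1}=1, q_{-2}=1, q_{-1}=0:
  i=0: a_0=6, p_0 = 6*1 + 0 = 6, q_0 = 6*0 + 1 = 1.
  i=1: a_1=4, p_1 = 4*6 + 1 = 25, q_1 = 4*1 + 0 = 4.
  i=2: a_2=2, p_2 = 2*25 + 6 = 56, q_2 = 2*4 + 1 = 9.
  i=3: a_3=11, p_3 = 11*56 + 25 = 641, q_3 = 11*9 + 4 = 103.
  i=4: a_4=5, p_4 = 5*641 + 56 = 3261, q_4 = 5*103 + 9 = 524.
  i=5: a_5=2, p_5 = 2*3261 + 641 = 7163, q_5 = 2*524 + 103 = 1151.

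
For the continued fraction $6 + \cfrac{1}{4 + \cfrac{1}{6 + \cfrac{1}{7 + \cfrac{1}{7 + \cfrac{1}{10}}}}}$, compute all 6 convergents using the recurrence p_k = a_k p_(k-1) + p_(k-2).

6/1, 25/4, 156/25, 1117/179, 7975/1278, 80867/12959

Using the convergent recurrence p_i = a_i*p_{i-1} + p_{i-2}, q_i = a_i*q_{i-1} + q_{i-2} with p_{-2}=0, p_{-1}=1, q_{-2}=1, q_{-1}=0:
  i=0: a_0=6, p_0 = 6*1 + 0 = 6, q_0 = 6*0 + 1 = 1.
  i=1: a_1=4, p_1 = 4*6 + 1 = 25, q_1 = 4*1 + 0 = 4.
  i=2: a_2=6, p_2 = 6*25 + 6 = 156, q_2 = 6*4 + 1 = 25.
  i=3: a_3=7, p_3 = 7*156 + 25 = 1117, q_3 = 7*25 + 4 = 179.
  i=4: a_4=7, p_4 = 7*1117 + 156 = 7975, q_4 = 7*179 + 25 = 1278.
  i=5: a_5=10, p_5 = 10*7975 + 1117 = 80867, q_5 = 10*1278 + 179 = 12959.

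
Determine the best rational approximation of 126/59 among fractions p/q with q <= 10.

Expand x = 126/59 as a continued fraction with the Euclidean algorithm:
  126 = 2*59 + 8, so a_0 = 2.
  59 = 7*8 + 3, so a_1 = 7.
  8 = 2*3 + 2, so a_2 = 2.
  3 = 1*2 + 1, so a_3 = 1.
  2 = 2*1 + 0, so a_4 = 2.
so x = [2; 7, 2, 1, 2].
Convergents (p_i = a_i*p_{i-1} + p_{i-2}, q_i = a_i*q_{i-1} + q_{i-2} with p_{-2}=0, p_{-1}=1, q_{-2}=1, q_{-1}=0), until the denominator exceeds 10:
  i=0: a_0=2, p_0 = 2*1 + 0 = 2, q_0 = 2*0 + 1 = 1.
  i=1: a_1=7, p_1 = 7*2 + 1 = 15, q_1 = 7*1 + 0 = 7.
  i=2: a_2=2, p_2 = 2*15 + 2 = 32, q_2 = 2*7 + 1 = 15.
q_2 = 15 > 10, so the last convergent with denominator <= 10 is p_1/q_1 = 15/7.
The closest fraction with denominator <= 10 is either p_1/q_1 or the intermediate fraction (k*p_1 + p_0)/(k*q_1 + q_0) with the largest k >= 1 whose denominator stays <= 10; these approach x as k grows, and every other convergent or intermediate fraction in range is farther away.
Largest k: floor((10 - q_0)/q_1) = floor((10 - 1)/7) = 1.
That gives (1*15 + 2)/(1*7 + 1) = 17/8.
Compare the errors: |x - 15/7| = |126*7 - 15*59|/(59*7) = 3/413, and |x - 17/8| = |126*8 - 17*59|/(59*8) = 5/472.
Cross-multiplying, 3*472 = 1416 < 2065 = 5*413, so 3/413 is smaller: the convergent 15/7 is closer to x than 17/8.

15/7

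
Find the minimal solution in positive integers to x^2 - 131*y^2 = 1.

(x, y) = (10610, 927)

First expand sqrt(131) as a continued fraction. With x_i = (sqrt(131) + m_i)/d_i and (m_0, d_0) = (0, 1): a_0 = floor(sqrt(131)) = 11, since 11^2 = 121 <= 131 < 144 = 12^2.
Iterate m_{i+1} = d_i*a_i - m_i, d_{i+1} = (131 - m_{i+1}^2)/d_i, a_{i+1} = floor((a_0 + m_{i+1})/d_{i+1}):
  m_1 = 1*11 - 0 = 11, d_1 = (131 - 11^2)/1 = 10/1 = 10, a_1 = floor((11 + 11)/10) = 2.
  m_2 = 10*2 - 11 = 9, d_2 = (131 - 9^2)/10 = 50/10 = 5, a_2 = floor((11 + 9)/5) = 4.
  m_3 = 5*4 - 9 = 11, d_3 = (131 - 11^2)/5 = 10/5 = 2, a_3 = floor((11 + 11)/2) = 11.
  m_4 = 2*11 - 11 = 11, d_4 = (131 - 11^2)/2 = 10/2 = 5, a_4 = floor((11 + 11)/5) = 4.
  m_5 = 5*4 - 11 = 9, d_5 = (131 - 9^2)/5 = 50/5 = 10, a_5 = floor((11 + 9)/10) = 2.
  m_6 = 10*2 - 9 = 11, d_6 = (131 - 11^2)/10 = 10/10 = 1, a_6 = floor((11 + 11)/1) = 22.
  m_7 = 1*22 - 11 = 11, d_7 = (131 - 11^2)/1 = 10/1 = 10: (m_7, d_7) = (m_1, d_1) = (11, 10), so from here the quotients repeat a_1, ..., a_6; the period length is 6.
So sqrt(131) = [11; (2, 4, 11, 4, 2, 22)] with period length k = 6.
k is even, so the fundamental solution of x^2 - 131y^2 = 1 is (p_{k-1}, q_{k-1}) = (p_5, q_5); compute convergents through index 5.
Convergents (p_i = a_i*p_{i-1} + p_{i-2}, q_i = a_i*q_{i-1} + q_{i-2} with p_{-2}=0, p_{-1}=1, q_{-2}=1, q_{-1}=0):
  i=0: a_0=11, p_0 = 11*1 + 0 = 11, q_0 = 11*0 + 1 = 1.
  i=1: a_1=2, p_1 = 2*11 + 1 = 23, q_1 = 2*1 + 0 = 2.
  i=2: a_2=4, p_2 = 4*23 + 11 = 103, q_2 = 4*2 + 1 = 9.
  i=3: a_3=11, p_3 = 11*103 + 23 = 1156, q_3 = 11*9 + 2 = 101.
  i=4: a_4=4, p_4 = 4*1156 + 103 = 4727, q_4 = 4*101 + 9 = 413.
  i=5: a_5=2, p_5 = 2*4727 + 1156 = 10610, q_5 = 2*413 + 101 = 927.
Check: 10610^2 - 131*927^2 = 112572100 - 112572099 = 1, so (x, y) = (10610, 927) solves the equation, and by the theorem it is the least positive solution.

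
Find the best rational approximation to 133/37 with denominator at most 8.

18/5

Expand x = 133/37 as a continued fraction with the Euclidean algorithm:
  133 = 3*37 + 22, so a_0 = 3.
  37 = 1*22 + 15, so a_1 = 1.
  22 = 1*15 + 7, so a_2 = 1.
  15 = 2*7 + 1, so a_3 = 2.
  7 = 7*1 + 0, so a_4 = 7.
so x = [3; 1, 1, 2, 7].
Convergents (p_i = a_i*p_{i-1} + p_{i-2}, q_i = a_i*q_{i-1} + q_{i-2} with p_{-2}=0, p_{-1}=1, q_{-2}=1, q_{-1}=0), until the denominator exceeds 8:
  i=0: a_0=3, p_0 = 3*1 + 0 = 3, q_0 = 3*0 + 1 = 1.
  i=1: a_1=1, p_1 = 1*3 + 1 = 4, q_1 = 1*1 + 0 = 1.
  i=2: a_2=1, p_2 = 1*4 + 3 = 7, q_2 = 1*1 + 1 = 2.
  i=3: a_3=2, p_3 = 2*7 + 4 = 18, q_3 = 2*2 + 1 = 5.
  i=4: a_4=7, p_4 = 7*18 + 7 = 133, q_4 = 7*5 + 2 = 37.
q_4 = 37 > 8, so the last convergent with denominator <= 8 is p_3/q_3 = 18/5.
The closest fraction with denominator <= 8 is either p_3/q_3 or the intermediate fraction (k*p_3 + p_2)/(k*q_3 + q_2) with the largest k >= 1 whose denominator stays <= 8; these approach x as k grows, and every other convergent or intermediate fraction in range is farther away.
Largest k: floor((8 - q_2)/q_3) = floor((8 - 2)/5) = 1.
That gives (1*18 + 7)/(1*5 + 2) = 25/7.
Compare the errors: |x - 18/5| = |133*5 - 18*37|/(37*5) = 1/185, and |x - 25/7| = |133*7 - 25*37|/(37*7) = 6/259.
Cross-multiplying, 1*259 = 259 < 1110 = 6*185, so 1/185 is smaller: the convergent 18/5 is closer to x than 25/7.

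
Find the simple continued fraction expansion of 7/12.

Run the Euclidean algorithm on 7 and 12; the successive quotients are the partial quotients a_0, a_1, ... (each step inverts the fractional part left over by the previous one):
  7 = 0*12 + 7, so a_0 = 0.
  12 = 1*7 + 5, so a_1 = 1.
  7 = 1*5 + 2, so a_2 = 1.
  5 = 2*2 + 1, so a_3 = 2.
  2 = 2*1 + 0, so a_4 = 2.
The remainder reaches 0 after 5 divisions, so the expansion has 5 partial quotients, read off in order.

[0; 1, 1, 2, 2]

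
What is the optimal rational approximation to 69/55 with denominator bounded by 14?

Expand x = 69/55 as a continued fraction with the Euclidean algorithm:
  69 = 1*55 + 14, so a_0 = 1.
  55 = 3*14 + 13, so a_1 = 3.
  14 = 1*13 + 1, so a_2 = 1.
  13 = 13*1 + 0, so a_3 = 13.
so x = [1; 3, 1, 13].
Convergents (p_i = a_i*p_{i-1} + p_{i-2}, q_i = a_i*q_{i-1} + q_{i-2} with p_{-2}=0, p_{-1}=1, q_{-2}=1, q_{-1}=0), until the denominator exceeds 14:
  i=0: a_0=1, p_0 = 1*1 + 0 = 1, q_0 = 1*0 + 1 = 1.
  i=1: a_1=3, p_1 = 3*1 + 1 = 4, q_1 = 3*1 + 0 = 3.
  i=2: a_2=1, p_2 = 1*4 + 1 = 5, q_2 = 1*3 + 1 = 4.
  i=3: a_3=13, p_3 = 13*5 + 4 = 69, q_3 = 13*4 + 3 = 55.
q_3 = 55 > 14, so the last convergent with denominator <= 14 is p_2/q_2 = 5/4.
The closest fraction with denominator <= 14 is either p_2/q_2 or the intermediate fraction (k*p_2 + p_1)/(k*q_2 + q_1) with the largest k >= 1 whose denominator stays <= 14; these approach x as k grows, and every other convergent or intermediate fraction in range is farther away.
Largest k: floor((14 - q_1)/q_2) = floor((14 - 3)/4) = 2.
That gives (2*5 + 4)/(2*4 + 3) = 14/11.
Compare the errors: |x - 5/4| = |69*4 - 5*55|/(55*4) = 1/220, and |x - 14/11| = |69*11 - 14*55|/(55*11) = 11/605.
Cross-multiplying, 1*605 = 605 < 2420 = 11*220, so 1/220 is smaller: the convergent 5/4 is closer to x than 14/11.

5/4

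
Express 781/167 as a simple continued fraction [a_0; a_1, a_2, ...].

[4; 1, 2, 10, 1, 4]

Run the Euclidean algorithm on 781 and 167; the successive quotients are the partial quotients a_0, a_1, ... (each step inverts the fractional part left over by the previous one):
  781 = 4*167 + 113, so a_0 = 4.
  167 = 1*113 + 54, so a_1 = 1.
  113 = 2*54 + 5, so a_2 = 2.
  54 = 10*5 + 4, so a_3 = 10.
  5 = 1*4 + 1, so a_4 = 1.
  4 = 4*1 + 0, so a_5 = 4.
The remainder reaches 0 after 6 divisions, so the expansion has 6 partial quotients, read off in order.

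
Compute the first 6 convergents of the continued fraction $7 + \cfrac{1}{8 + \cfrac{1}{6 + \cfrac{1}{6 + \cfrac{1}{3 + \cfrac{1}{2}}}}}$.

7/1, 57/8, 349/49, 2151/302, 6802/955, 15755/2212

Using the convergent recurrence p_i = a_i*p_{i-1} + p_{i-2}, q_i = a_i*q_{i-1} + q_{i-2} with p_{-2}=0, p_{-1}=1, q_{-2}=1, q_{-1}=0:
  i=0: a_0=7, p_0 = 7*1 + 0 = 7, q_0 = 7*0 + 1 = 1.
  i=1: a_1=8, p_1 = 8*7 + 1 = 57, q_1 = 8*1 + 0 = 8.
  i=2: a_2=6, p_2 = 6*57 + 7 = 349, q_2 = 6*8 + 1 = 49.
  i=3: a_3=6, p_3 = 6*349 + 57 = 2151, q_3 = 6*49 + 8 = 302.
  i=4: a_4=3, p_4 = 3*2151 + 349 = 6802, q_4 = 3*302 + 49 = 955.
  i=5: a_5=2, p_5 = 2*6802 + 2151 = 15755, q_5 = 2*955 + 302 = 2212.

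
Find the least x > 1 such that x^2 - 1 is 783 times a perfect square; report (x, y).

(x, y) = (28, 1)

First expand sqrt(783) as a continued fraction. With x_i = (sqrt(783) + m_i)/d_i and (m_0, d_0) = (0, 1): a_0 = floor(sqrt(783)) = 27, since 27^2 = 729 <= 783 < 784 = 28^2.
Iterate m_{i+1} = d_i*a_i - m_i, d_{i+1} = (783 - m_{i+1}^2)/d_i, a_{i+1} = floor((a_0 + m_{i+1})/d_{i+1}):
  m_1 = 1*27 - 0 = 27, d_1 = (783 - 27^2)/1 = 54/1 = 54, a_1 = floor((27 + 27)/54) = 1.
  m_2 = 54*1 - 27 = 27, d_2 = (783 - 27^2)/54 = 54/54 = 1, a_2 = floor((27 + 27)/1) = 54.
  m_3 = 1*54 - 27 = 27, d_3 = (783 - 27^2)/1 = 54/1 = 54: (m_3, d_3) = (m_1, d_1) = (27, 54), so from here the quotients repeat a_1, a_2; the period length is 2.
So sqrt(783) = [27; (1, 54)] with period length k = 2.
k is even, so the fundamental solution of x^2 - 783y^2 = 1 is (p_{k-1}, q_{k-1}) = (p_1, q_1); compute convergents through index 1.
Convergents (p_i = a_i*p_{i-1} + p_{i-2}, q_i = a_i*q_{i-1} + q_{i-2} with p_{-2}=0, p_{-1}=1, q_{-2}=1, q_{-1}=0):
  i=0: a_0=27, p_0 = 27*1 + 0 = 27, q_0 = 27*0 + 1 = 1.
  i=1: a_1=1, p_1 = 1*27 + 1 = 28, q_1 = 1*1 + 0 = 1.
Check: 28^2 - 783*1^2 = 784 - 783 = 1, so (x, y) = (28, 1) solves the equation, and by the theorem it is the least positive solution.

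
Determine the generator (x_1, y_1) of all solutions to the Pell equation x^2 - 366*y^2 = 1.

(x, y) = (907925, 47458)

First expand sqrt(366) as a continued fraction. With x_i = (sqrt(366) + m_i)/d_i and (m_0, d_0) = (0, 1): a_0 = floor(sqrt(366)) = 19, since 19^2 = 361 <= 366 < 400 = 20^2.
Iterate m_{i+1} = d_i*a_i - m_i, d_{i+1} = (366 - m_{i+1}^2)/d_i, a_{i+1} = floor((a_0 + m_{i+1})/d_{i+1}):
  m_1 = 1*19 - 0 = 19, d_1 = (366 - 19^2)/1 = 5/1 = 5, a_1 = floor((19 + 19)/5) = 7.
  m_2 = 5*7 - 19 = 16, d_2 = (366 - 16^2)/5 = 110/5 = 22, a_2 = floor((19 + 16)/22) = 1.
  m_3 = 22*1 - 16 = 6, d_3 = (366 - 6^2)/22 = 330/22 = 15, a_3 = floor((19 + 6)/15) = 1.
  m_4 = 15*1 - 6 = 9, d_4 = (366 - 9^2)/15 = 285/15 = 19, a_4 = floor((19 + 9)/19) = 1.
  m_5 = 19*1 - 9 = 10, d_5 = (366 - 10^2)/19 = 266/19 = 14, a_5 = floor((19 + 10)/14) = 2.
  m_6 = 14*2 - 10 = 18, d_6 = (366 - 18^2)/14 = 42/14 = 3, a_6 = floor((19 + 18)/3) = 12.
  m_7 = 3*12 - 18 = 18, d_7 = (366 - 18^2)/3 = 42/3 = 14, a_7 = floor((19 + 18)/14) = 2.
  m_8 = 14*2 - 18 = 10, d_8 = (366 - 10^2)/14 = 266/14 = 19, a_8 = floor((19 + 10)/19) = 1.
  m_9 = 19*1 - 10 = 9, d_9 = (366 - 9^2)/19 = 285/19 = 15, a_9 = floor((19 + 9)/15) = 1.
  m_10 = 15*1 - 9 = 6, d_10 = (366 - 6^2)/15 = 330/15 = 22, a_10 = floor((19 + 6)/22) = 1.
  m_11 = 22*1 - 6 = 16, d_11 = (366 - 16^2)/22 = 110/22 = 5, a_11 = floor((19 + 16)/5) = 7.
  m_12 = 5*7 - 16 = 19, d_12 = (366 - 19^2)/5 = 5/5 = 1, a_12 = floor((19 + 19)/1) = 38.
  m_13 = 1*38 - 19 = 19, d_13 = (366 - 19^2)/1 = 5/1 = 5: (m_13, d_13) = (m_1, d_1) = (19, 5), so from here the quotients repeat a_1, ..., a_12; the period length is 12.
So sqrt(366) = [19; (7, 1, 1, 1, 2, 12, 2, 1, 1, 1, 7, 38)] with period length k = 12.
k is even, so the fundamental solution of x^2 - 366y^2 = 1 is (p_{k-1}, q_{k-1}) = (p_11, q_11); compute convergents through index 11.
Convergents (p_i = a_i*p_{i-1} + p_{i-2}, q_i = a_i*q_{i-1} + q_{i-2} with p_{-2}=0, p_{-1}=1, q_{-2}=1, q_{-1}=0):
  i=0: a_0=19, p_0 = 19*1 + 0 = 19, q_0 = 19*0 + 1 = 1.
  i=1: a_1=7, p_1 = 7*19 + 1 = 134, q_1 = 7*1 + 0 = 7.
  i=2: a_2=1, p_2 = 1*134 + 19 = 153, q_2 = 1*7 + 1 = 8.
  i=3: a_3=1, p_3 = 1*153 + 134 = 287, q_3 = 1*8 + 7 = 15.
  i=4: a_4=1, p_4 = 1*287 + 153 = 440, q_4 = 1*15 + 8 = 23.
  i=5: a_5=2, p_5 = 2*440 + 287 = 1167, q_5 = 2*23 + 15 = 61.
  i=6: a_6=12, p_6 = 12*1167 + 440 = 14444, q_6 = 12*61 + 23 = 755.
  i=7: a_7=2, p_7 = 2*14444 + 1167 = 30055, q_7 = 2*755 + 61 = 1571.
  i=8: a_8=1, p_8 = 1*30055 + 14444 = 44499, q_8 = 1*1571 + 755 = 2326.
  i=9: a_9=1, p_9 = 1*44499 + 30055 = 74554, q_9 = 1*2326 + 1571 = 3897.
  i=10: a_10=1, p_10 = 1*74554 + 44499 = 119053, q_10 = 1*3897 + 2326 = 6223.
  i=11: a_11=7, p_11 = 7*119053 + 74554 = 907925, q_11 = 7*6223 + 3897 = 47458.
Check: 907925^2 - 366*47458^2 = 824327805625 - 824327805624 = 1, so (x, y) = (907925, 47458) solves the equation, and by the theorem it is the least positive solution.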